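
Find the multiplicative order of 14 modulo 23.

22

The order of 14 must divide φ(23) = 23 − 1 = 22 = 2 · 11.
Divisors of 22: 1, 2, 11, 22.
Check 14^d mod 23 for each divisor in increasing order:
14^1 ≡ 14
14^2 ≡ 12
14^11 ≡ 22
14^22 ≡ 1
Therefore the multiplicative order of 14 modulo 23 is 22.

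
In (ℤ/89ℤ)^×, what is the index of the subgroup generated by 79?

By Lagrange's theorem, ord_89(79) divides φ(89) = 89 − 1 = 88 = 2^3 · 11.
Divisors of 88: 1, 2, 4, 8, 11, 22, 44, 88.
Evaluate successive powers at the divisors of 88:
79^1 ≡ 79
79^2 ≡ 11
79^4 ≡ 32
79^8 ≡ 45
79^11 ≡ 34
79^22 ≡ 88
79^44 ≡ 1
The order of 79 is 44, so the subgroup it generates has 44 elements.
[(Z/89Z)^× : ⟨79⟩] = 88/44 = 2.

2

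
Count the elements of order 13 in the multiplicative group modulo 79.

12

φ(79) = 79 − 1 = 78 = 2 · 3 · 13.
(Z/79Z)^× is cyclic (|G| = 78); a cyclic group of order m has exactly φ(d) elements of each order d | m, and none otherwise.
13 | 78, and φ(13) = 13 − 1 = 12.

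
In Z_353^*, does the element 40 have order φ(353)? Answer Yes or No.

φ(353) = 353 − 1 = 352 = 2^5 · 11.
It suffices to check that the order of 40 is not a proper divisor of 352: compute 40^(352/q) for q ∈ {2, 11}.
40^176 ≡ 352 (mod 353)  [q = 2: ≢ 1 ✓]
40^32 ≡ 187 (mod 353)  [q = 11: ≢ 1 ✓]
None equal 1, so ord_353(40) = 352: 40 is a primitive root.

Yes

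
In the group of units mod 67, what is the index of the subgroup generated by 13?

The order of 13 must divide φ(67) = 67 − 1 = 66 = 2 · 3 · 11.
Divisors of 66: 1, 2, 3, 6, 11, 22, 33, 66.
Compute 13^d (mod 67) for the divisors d until we hit 1:
13^1 ≡ 13
13^2 ≡ 35
13^3 ≡ 53
13^6 ≡ 62
13^11 ≡ 38
13^22 ≡ 37
13^33 ≡ 66
13^66 ≡ 1
So ord_67(13) = 66, hence |⟨13⟩| = 66.
The index is φ(67) / ord(13) = 66 / 66 = 1.

1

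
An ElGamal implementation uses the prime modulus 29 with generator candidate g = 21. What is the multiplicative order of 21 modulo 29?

Since 21 ∈ (Z/29Z)^×, its order divides φ(29) = 29 − 1 = 28 = 2^2 · 7.
Divisors of 28: 1, 2, 4, 7, 14, 28.
Check 21^d mod 29 for each divisor in increasing order:
21^1 ≡ 21 (mod 29)
21^2 ≡ 6 (mod 29)
21^4 ≡ 7 (mod 29)
21^7 ≡ 12 (mod 29)
21^14 ≡ 28 (mod 29)
21^28 ≡ 1 (mod 29) ✓
Therefore the multiplicative order of 21 modulo 29 is 28.

28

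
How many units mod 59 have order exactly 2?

1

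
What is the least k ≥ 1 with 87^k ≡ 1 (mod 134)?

66

The order of 87 must divide φ(134) = φ(2)·φ(67) = 1·66 = 66 = 2 · 3 · 11.
Divisors of 66: 1, 2, 3, 6, 11, 22, 33, 66.
Check 87^d mod 134 for each divisor in increasing order:
87^1 ≡ 87 (mod 134)
87^2 ≡ 65 (mod 134)
87^3 ≡ 27 (mod 134)
87^6 ≡ 59 (mod 134)
87^11 ≡ 97 (mod 134)
87^22 ≡ 29 (mod 134)
87^33 ≡ 133 (mod 134)
87^66 ≡ 1 (mod 134) ✓
Hence ord(87) = 66.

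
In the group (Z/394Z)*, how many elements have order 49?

42

φ(394) = φ(2)·φ(197) = 1·196 = 196 = 2^2 · 7^2.
Since (Z/394Z)^× is cyclic of order 196, the number of elements of order d is φ(d) when d | 196 and 0 otherwise.
49 = 7^2 divides 196, and φ(49) = 42.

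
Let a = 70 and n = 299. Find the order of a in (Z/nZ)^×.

Since 70 ∈ (Z/299Z)^×, its order divides φ(299) = φ(13·23) = (13−1)·(23−1) = 12·22 = 264 = 2^3 · 3 · 11.
Divisors of 264: 1, 2, 3, 4, 6, 8, 11, 12, 22, 24, 33, 44, 66, 88, 132, 264.
Test each divisor d:
70^1 ≡ 70 (mod 299)
70^2 ≡ 116 (mod 299)
70^3 ≡ 47 (mod 299)
70^4 ≡ 1 (mod 299) ✓
Therefore the multiplicative order of 70 modulo 299 is 4.

4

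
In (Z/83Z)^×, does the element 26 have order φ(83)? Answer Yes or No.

No

φ(83) = 83 − 1 = 82 = 2 · 41.
Test 26^(82/q) mod 83 for each prime factor q of 82:
26^41 ≡ 1 (mod 83)  [q = 2: ≡ 1 ✗]
26^2 ≡ 12 (mod 83)  [q = 41: ≢ 1 ✓]
The check at q = 2 fails, so 26 generates a proper subgroup.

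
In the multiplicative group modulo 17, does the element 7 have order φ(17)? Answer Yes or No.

Yes

φ(17) = 17 − 1 = 16 = 2^4.
Test 7^(16/q) mod 17 for each prime factor q of 16:
7^8 ≡ 16 (mod 17)  [q = 2: ≢ 1 ✓]
All checks pass, so 7 has order 16 and is a primitive root modulo 17.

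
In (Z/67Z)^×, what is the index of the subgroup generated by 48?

ord(48) | φ(67) = 67 − 1 = 66 = 2 · 3 · 11.
Divisors of 66: 1, 2, 3, 6, 11, 22, 33, 66.
Test each divisor d:
48^1 ≡ 48 (mod 67)
48^2 ≡ 26 (mod 67)
48^3 ≡ 42 (mod 67)
48^6 ≡ 22 (mod 67)
48^11 ≡ 38 (mod 67)
48^22 ≡ 37 (mod 67)
48^33 ≡ 66 (mod 67)
48^66 ≡ 1 (mod 67) ✓
Thus |⟨48⟩| = ord(48) = 66.
[(Z/67Z)^× : ⟨48⟩] = 66/66 = 1.

1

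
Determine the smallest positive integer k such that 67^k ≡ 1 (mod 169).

156

Since 67 ∈ (Z/169Z)^×, its order divides φ(169) = φ(13^2) = 13·(13−1) = 156 = 2^2 · 3 · 13.
Divisors of 156: 1, 2, 3, 4, 6, 12, 13, 26, 39, 52, 78, 156.
Evaluate successive powers at the divisors of 156:
67^1 ≡ 67
67^2 ≡ 95
67^3 ≡ 112
67^4 ≡ 68
67^6 ≡ 38
67^12 ≡ 92
67^13 ≡ 80
67^26 ≡ 147
67^39 ≡ 99
67^52 ≡ 146
67^78 ≡ 168
67^156 ≡ 1
Hence ord(67) = 156.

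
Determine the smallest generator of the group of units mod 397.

φ(397) = 397 − 1 = 396 = 2^2 · 3^2 · 11.
Test candidates g = 2, 3, … against the prime factors q ∈ {2, 3, 11} of φ(397): g is a generator iff g^(396/q) ≢ 1 for every such q.
g = 2: 2^198 ≡ 396; 2^132 ≡ 1 — hits 1, so not a primitive root.
g = 3: 3^198 ≡ 1 — hits 1, so not a primitive root.
g = 4: 4^198 ≡ 1 — hits 1, so not a primitive root.
g = 5: 5^198 ≡ 396; 5^132 ≡ 362; 5^36 ≡ 290 — none is 1, so 5 is a primitive root.
The smallest primitive root modulo 397 is 5.

5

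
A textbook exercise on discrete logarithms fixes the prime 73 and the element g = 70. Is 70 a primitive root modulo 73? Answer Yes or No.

φ(73) = 73 − 1 = 72 = 2^3 · 3^2.
70 is a primitive root mod 73 iff 70^(φ(73)/q) ≢ 1 for every prime q | φ(73), i.e. q ∈ {2, 3}.
70^36 ≡ 1 (mod 73)  [q = 2: ≡ 1 ✗]
70^24 ≡ 1 (mod 73)  [q = 3: ≡ 1 ✗]
70^36 ≡ 1 shows ord(70) | 36, strictly less than φ(73); not a primitive root.

No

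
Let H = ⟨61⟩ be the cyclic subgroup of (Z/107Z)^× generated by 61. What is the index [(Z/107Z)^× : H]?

By Lagrange's theorem, ord_107(61) divides φ(107) = 107 − 1 = 106 = 2 · 53.
Divisors of 106: 1, 2, 53, 106.
Compute 61^d (mod 107) for the divisors d until we hit 1:
61^1 ≡ 61 (mod 107)
61^2 ≡ 83 (mod 107)
61^53 ≡ 1 (mod 107) ✓
The order of 61 is 53, so the subgroup it generates has 53 elements.
Index = |(Z/107Z)^×| / |⟨61⟩| = 106 / 53 = 2.

2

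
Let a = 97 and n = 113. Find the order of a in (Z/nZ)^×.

14

ord(97) | φ(113) = 113 − 1 = 112 = 2^4 · 7.
Divisors of 112: 1, 2, 4, 7, 8, 14, 16, 28, 56, 112.
Check 97^d mod 113 for each divisor in increasing order:
97^1 ≡ 97 (mod 113)
97^2 ≡ 30 (mod 113)
97^4 ≡ 109 (mod 113)
97^7 ≡ 112 (mod 113)
97^8 ≡ 16 (mod 113)
97^14 ≡ 1 (mod 113) ✓
Therefore the multiplicative order of 97 modulo 113 is 14.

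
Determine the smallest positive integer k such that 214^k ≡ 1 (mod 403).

Since 214 ∈ (Z/403Z)^×, its order divides φ(403) = φ(13·31) = (13−1)·(31−1) = 12·30 = 360 = 2^3 · 3^2 · 5.
Divisors of 360: 1, 2, 3, 4, 5, 6, 8, 9, 10, 12, 15, 18, 20, 24, 30, 36, 40, 45, 60, 72, 90, 120, 180, 360.
Evaluate successive powers at the divisors of 360:
214^1 ≡ 214
214^2 ≡ 257
214^3 ≡ 190
214^4 ≡ 360
214^5 ≡ 67
214^6 ≡ 233
214^8 ≡ 237
214^9 ≡ 343
214^10 ≡ 56
214^12 ≡ 287
214^15 ≡ 125
214^18 ≡ 376
214^20 ≡ 315
214^24 ≡ 157
214^30 ≡ 311
214^36 ≡ 326
214^40 ≡ 87
214^45 ≡ 187
214^60 ≡ 1
Therefore the multiplicative order of 214 modulo 403 is 60.

60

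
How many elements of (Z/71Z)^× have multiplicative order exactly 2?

1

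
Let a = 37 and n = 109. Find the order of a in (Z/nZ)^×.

108

Since 37 ∈ (Z/109Z)^×, its order divides φ(109) = 109 − 1 = 108 = 2^2 · 3^3.
Divisors of 108: 1, 2, 3, 4, 6, 9, 12, 18, 27, 36, 54, 108.
Check 37^d mod 109 for each divisor in increasing order:
37^1 ≡ 37
37^2 ≡ 61
37^3 ≡ 77
37^4 ≡ 15
37^6 ≡ 43
37^9 ≡ 41
37^12 ≡ 105
37^18 ≡ 46
37^27 ≡ 33
37^36 ≡ 45
37^54 ≡ 108
37^108 ≡ 1
So ord_109(37) = 108.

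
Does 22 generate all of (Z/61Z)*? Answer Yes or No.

No

φ(61) = 61 − 1 = 60 = 2^2 · 3 · 5.
Test 22^(60/q) mod 61 for each prime factor q of 60:
22^30 ≡ 1 (mod 61)  [q = 2: ≡ 1 ✗]
22^20 ≡ 47 (mod 61)  [q = 3: ≢ 1 ✓]
22^12 ≡ 9 (mod 61)  [q = 5: ≢ 1 ✓]
The check at q = 2 fails, so 22 generates a proper subgroup.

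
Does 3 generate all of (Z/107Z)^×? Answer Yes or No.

φ(107) = 107 − 1 = 106 = 2 · 53.
Test 3^(106/q) mod 107 for each prime factor q of 106:
3^53 ≡ 1 (mod 107)  [q = 2: ≡ 1 ✗]
3^2 ≡ 9 (mod 107)  [q = 53: ≢ 1 ✓]
Since 3^53 ≡ 1, the order of 3 divides 53 < 106, so 3 is not a primitive root.

No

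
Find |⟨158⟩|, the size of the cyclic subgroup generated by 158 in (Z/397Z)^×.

Since 158 ∈ (Z/397Z)^×, its order divides φ(397) = 397 − 1 = 396 = 2^2 · 3^2 · 11.
Divisors of 396: 1, 2, 3, 4, 6, 9, 11, 12, 18, 22, 33, 36, 44, 66, 99, 132, 198, 396.
Test each divisor d:
158^1 ≡ 158
158^2 ≡ 350
158^3 ≡ 117
158^4 ≡ 224
158^6 ≡ 191
158^9 ≡ 115
158^11 ≡ 153
158^12 ≡ 354
158^18 ≡ 124
158^22 ≡ 383
158^33 ≡ 240
158^36 ≡ 290
158^44 ≡ 196
158^66 ≡ 35
158^99 ≡ 63
158^132 ≡ 34
158^198 ≡ 396
158^396 ≡ 1
The smallest such exponent is 396, so the order of 158 is 396.

396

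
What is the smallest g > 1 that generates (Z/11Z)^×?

2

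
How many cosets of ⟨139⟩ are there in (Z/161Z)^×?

66

Since 139 ∈ (Z/161Z)^×, its order divides φ(161) = φ(7·23) = (7−1)·(23−1) = 6·22 = 132 = 2^2 · 3 · 11.
Divisors of 132: 1, 2, 3, 4, 6, 11, 12, 22, 33, 44, 66, 132.
Compute 139^d (mod 161) for the divisors d until we hit 1:
139^1 ≡ 139 (mod 161)
139^2 ≡ 1 (mod 161) ✓
So ord_161(139) = 2, hence |⟨139⟩| = 2.
[(Z/161Z)^× : ⟨139⟩] = 132/2 = 66.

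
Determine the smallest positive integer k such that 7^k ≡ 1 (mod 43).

By Lagrange's theorem, ord_43(7) divides φ(43) = 43 − 1 = 42 = 2 · 3 · 7.
Divisors of 42: 1, 2, 3, 6, 7, 14, 21, 42.
Compute 7^d (mod 43) for the divisors d until we hit 1:
7^1 ≡ 7 (mod 43)
7^2 ≡ 6 (mod 43)
7^3 ≡ 42 (mod 43)
7^6 ≡ 1 (mod 43) ✓
Hence ord(7) = 6.

6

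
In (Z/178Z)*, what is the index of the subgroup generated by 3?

The order of 3 must divide φ(178) = φ(2)·φ(89) = 1·88 = 88 = 2^3 · 11.
Divisors of 88: 1, 2, 4, 8, 11, 22, 44, 88.
Test each divisor d:
3^1 ≡ 3 (mod 178)
3^2 ≡ 9 (mod 178)
3^4 ≡ 81 (mod 178)
3^8 ≡ 153 (mod 178)
3^11 ≡ 37 (mod 178)
3^22 ≡ 123 (mod 178)
3^44 ≡ 177 (mod 178)
3^88 ≡ 1 (mod 178) ✓
The order of 3 is 88, so the subgroup it generates has 88 elements.
Index = |(Z/178Z)^×| / |⟨3⟩| = 88 / 88 = 1.

1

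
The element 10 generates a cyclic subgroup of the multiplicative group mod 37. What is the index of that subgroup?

ord(10) | φ(37) = 37 − 1 = 36 = 2^2 · 3^2.
Divisors of 36: 1, 2, 3, 4, 6, 9, 12, 18, 36.
Test each divisor d:
10^1 ≡ 10 (mod 37)
10^2 ≡ 26 (mod 37)
10^3 ≡ 1 (mod 37) ✓
The order of 10 is 3, so the subgroup it generates has 3 elements.
The index is φ(37) / ord(10) = 36 / 3 = 12.

12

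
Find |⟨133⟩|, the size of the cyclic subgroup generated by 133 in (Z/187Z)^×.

16

The order of 133 must divide φ(187) = φ(11·17) = (11−1)·(17−1) = 10·16 = 160 = 2^5 · 5.
Divisors of 160: 1, 2, 4, 5, 8, 10, 16, 20, 32, 40, 80, 160.
Test each divisor d:
133^1 ≡ 133 (mod 187)
133^2 ≡ 111 (mod 187)
133^4 ≡ 166 (mod 187)
133^5 ≡ 12 (mod 187)
133^8 ≡ 67 (mod 187)
133^10 ≡ 144 (mod 187)
133^16 ≡ 1 (mod 187) ✓
Therefore the multiplicative order of 133 modulo 187 is 16.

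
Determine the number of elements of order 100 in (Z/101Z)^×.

40

φ(101) = 101 − 1 = 100 = 2^2 · 5^2.
(Z/101Z)^× is cyclic (|G| = 100); a cyclic group of order m has exactly φ(d) elements of each order d | m, and none otherwise.
100 = 2^2 · 5^2 divides 100, and φ(100) = 40.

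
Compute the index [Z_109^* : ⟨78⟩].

ord(78) | φ(109) = 109 − 1 = 108 = 2^2 · 3^3.
Divisors of 108: 1, 2, 3, 4, 6, 9, 12, 18, 27, 36, 54, 108.
Check 78^d mod 109 for each divisor in increasing order:
78^1 ≡ 78 (mod 109)
78^2 ≡ 89 (mod 109)
78^3 ≡ 75 (mod 109)
78^4 ≡ 73 (mod 109)
78^6 ≡ 66 (mod 109)
78^9 ≡ 45 (mod 109)
78^12 ≡ 105 (mod 109)
78^18 ≡ 63 (mod 109)
78^27 ≡ 1 (mod 109) ✓
The order of 78 is 27, so the subgroup it generates has 27 elements.
The index is φ(109) / ord(78) = 108 / 27 = 4.

4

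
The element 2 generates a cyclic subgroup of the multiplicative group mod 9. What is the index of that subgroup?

1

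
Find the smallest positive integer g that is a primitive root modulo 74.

5

φ(74) = φ(2)·φ(37) = 1·36 = 36 = 2^2 · 3^2.
Test candidates g = 2, 3, … against the prime factors q ∈ {2, 3} of φ(74): g is a generator iff g^(36/q) ≢ 1 for every such q.
g = 2: gcd(2, 74) = 2 > 1, not a unit — skip.
g = 3: 3^18 ≡ 1 — hits 1, so not a primitive root.
g = 4: gcd(4, 74) = 2 > 1, not a unit — skip.
g = 5: 5^18 ≡ 73; 5^12 ≡ 47 — none is 1, so 5 is a primitive root.
The smallest primitive root modulo 74 is 5.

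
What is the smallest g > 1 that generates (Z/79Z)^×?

φ(79) = 79 − 1 = 78 = 2 · 3 · 13.
Test candidates g = 2, 3, … against the prime factors q ∈ {2, 3, 13} of φ(79): g is a generator iff g^(78/q) ≢ 1 for every such q.
g = 2: 2^39 ≡ 1 — hits 1, so not a primitive root.
g = 3: 3^39 ≡ 78; 3^26 ≡ 23; 3^6 ≡ 18 — none is 1, so 3 is a primitive root.
Hence the least primitive root of 79 is 3.

3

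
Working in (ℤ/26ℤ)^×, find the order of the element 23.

By Lagrange's theorem, ord_26(23) divides φ(26) = φ(2)·φ(13) = 1·12 = 12 = 2^2 · 3.
Divisors of 12: 1, 2, 3, 4, 6, 12.
Compute 23^d (mod 26) for the divisors d until we hit 1:
23^1 ≡ 23 (mod 26)
23^2 ≡ 9 (mod 26)
23^3 ≡ 25 (mod 26)
23^4 ≡ 3 (mod 26)
23^6 ≡ 1 (mod 26) ✓
Hence ord(23) = 6.

6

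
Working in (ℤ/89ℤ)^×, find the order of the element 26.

88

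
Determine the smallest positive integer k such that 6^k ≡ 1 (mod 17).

16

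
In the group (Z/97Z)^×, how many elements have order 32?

φ(97) = 97 − 1 = 96 = 2^5 · 3.
(Z/97Z)^× is cyclic (|G| = 96); a cyclic group of order m has exactly φ(d) elements of each order d | m, and none otherwise.
32 = 2^5 divides 96, and φ(32) = 16.

16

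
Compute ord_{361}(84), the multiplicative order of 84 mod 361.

Since 84 ∈ (Z/361Z)^×, its order divides φ(361) = φ(19^2) = 19·(19−1) = 342 = 2 · 3^2 · 19.
Divisors of 342: 1, 2, 3, 6, 9, 18, 19, 38, 57, 114, 171, 342.
Evaluate successive powers at the divisors of 342:
84^1 ≡ 84 (mod 361)
84^2 ≡ 197 (mod 361)
84^3 ≡ 303 (mod 361)
84^6 ≡ 115 (mod 361)
84^9 ≡ 189 (mod 361)
84^18 ≡ 343 (mod 361)
84^19 ≡ 293 (mod 361)
84^38 ≡ 292 (mod 361)
84^57 ≡ 360 (mod 361)
84^114 ≡ 1 (mod 361) ✓
The smallest such exponent is 114, so the order of 84 is 114.

114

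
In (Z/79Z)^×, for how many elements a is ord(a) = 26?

12

φ(79) = 79 − 1 = 78 = 2 · 3 · 13.
In a cyclic group of order 78, there are φ(d) elements of order d for each divisor d of 78, and zero for non-divisors.
26 = 2 · 13 divides 78, and φ(26) = 12.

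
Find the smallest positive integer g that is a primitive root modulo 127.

3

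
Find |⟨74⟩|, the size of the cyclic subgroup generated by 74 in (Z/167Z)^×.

ord(74) | φ(167) = 167 − 1 = 166 = 2 · 83.
Divisors of 166: 1, 2, 83, 166.
Compute 74^d (mod 167) for the divisors d until we hit 1:
74^1 ≡ 74 (mod 167)
74^2 ≡ 132 (mod 167)
74^83 ≡ 166 (mod 167)
74^166 ≡ 1 (mod 167) ✓
The smallest such exponent is 166, so the order of 74 is 166.

166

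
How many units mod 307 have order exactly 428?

0

φ(307) = 307 − 1 = 306 = 2 · 3^2 · 17.
Since (Z/307Z)^× is cyclic of order 306, the number of elements of order d is φ(d) when d | 306 and 0 otherwise.
428 does not divide 306, so no element of (Z/307Z)^× has order 428.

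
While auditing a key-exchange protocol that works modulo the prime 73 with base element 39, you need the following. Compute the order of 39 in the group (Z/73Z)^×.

72

ord(39) | φ(73) = 73 − 1 = 72 = 2^3 · 3^2.
Divisors of 72: 1, 2, 3, 4, 6, 8, 9, 12, 18, 24, 36, 72.
Evaluate successive powers at the divisors of 72:
39^1 ≡ 39 (mod 73)
39^2 ≡ 61 (mod 73)
39^3 ≡ 43 (mod 73)
39^4 ≡ 71 (mod 73)
39^6 ≡ 24 (mod 73)
39^8 ≡ 4 (mod 73)
39^9 ≡ 10 (mod 73)
39^12 ≡ 65 (mod 73)
39^18 ≡ 27 (mod 73)
39^24 ≡ 64 (mod 73)
39^36 ≡ 72 (mod 73)
39^72 ≡ 1 (mod 73) ✓
Therefore the multiplicative order of 39 modulo 73 is 72.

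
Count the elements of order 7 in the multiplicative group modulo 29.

6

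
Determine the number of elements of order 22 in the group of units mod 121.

φ(121) = φ(11^2) = 11·(11−1) = 110 = 2 · 5 · 11.
In a cyclic group of order 110, there are φ(d) elements of order d for each divisor d of 110, and zero for non-divisors.
22 = 2 · 11 divides 110, and φ(22) = 10.

10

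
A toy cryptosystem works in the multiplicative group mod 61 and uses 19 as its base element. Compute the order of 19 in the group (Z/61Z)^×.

30

ord(19) | φ(61) = 61 − 1 = 60 = 2^2 · 3 · 5.
Divisors of 60: 1, 2, 3, 4, 5, 6, 10, 12, 15, 20, 30, 60.
Evaluate successive powers at the divisors of 60:
19^1 ≡ 19
19^2 ≡ 56
19^3 ≡ 27
19^4 ≡ 25
19^5 ≡ 48
19^6 ≡ 58
19^10 ≡ 47
19^12 ≡ 9
19^15 ≡ 60
19^20 ≡ 13
19^30 ≡ 1
Therefore the multiplicative order of 19 modulo 61 is 30.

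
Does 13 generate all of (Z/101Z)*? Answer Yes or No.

φ(101) = 101 − 1 = 100 = 2^2 · 5^2.
Test 13^(100/q) mod 101 for each prime factor q of 100:
13^50 ≡ 1 (mod 101)  [q = 2: ≡ 1 ✗]
13^20 ≡ 95 (mod 101)  [q = 5: ≢ 1 ✓]
13^50 ≡ 1 shows ord(13) | 50, strictly less than φ(101); not a primitive root.

No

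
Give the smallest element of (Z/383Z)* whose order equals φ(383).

φ(383) = 383 − 1 = 382 = 2 · 191.
Test candidates g = 2, 3, … against the prime factors q ∈ {2, 191} of φ(383): g is a generator iff g^(382/q) ≢ 1 for every such q.
g = 2: 2^191 ≡ 1 — hits 1, so not a primitive root.
g = 3: 3^191 ≡ 1 — hits 1, so not a primitive root.
g = 4: 4^191 ≡ 1 — hits 1, so not a primitive root.
g = 5: 5^191 ≡ 382; 5^2 ≡ 25 — none is 1, so 5 is a primitive root.
So 5 is the smallest generator of (Z/383Z)^×.

5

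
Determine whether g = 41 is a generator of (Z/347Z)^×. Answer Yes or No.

φ(347) = 347 − 1 = 346 = 2 · 173.
An element g generates (Z/347Z)^× iff g^(346/q) ≢ 1 (mod 347) for each prime q ∈ {2, 173}.
41^173 ≡ 346 (mod 347)  [q = 2: ≢ 1 ✓]
41^2 ≡ 293 (mod 347)  [q = 173: ≢ 1 ✓]
Every test exponent gives a nontrivial residue, hence 41 generates the full group.

Yes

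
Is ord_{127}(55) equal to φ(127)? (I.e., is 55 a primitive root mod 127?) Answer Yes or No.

Yes

φ(127) = 127 − 1 = 126 = 2 · 3^2 · 7.
An element g generates (Z/127Z)^× iff g^(126/q) ≢ 1 (mod 127) for each prime q ∈ {2, 3, 7}.
55^63 ≡ 126 (mod 127)  [q = 2: ≢ 1 ✓]
55^42 ≡ 19 (mod 127)  [q = 3: ≢ 1 ✓]
55^18 ≡ 4 (mod 127)  [q = 7: ≢ 1 ✓]
All checks pass, so 55 has order 126 and is a primitive root modulo 127.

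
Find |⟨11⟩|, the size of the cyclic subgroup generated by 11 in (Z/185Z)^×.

ord(11) | φ(185) = φ(5·37) = (5−1)·(37−1) = 4·36 = 144 = 2^4 · 3^2.
Divisors of 144: 1, 2, 3, 4, 6, 8, 9, 12, 16, 18, 24, 36, 48, 72, 144.
Compute 11^d (mod 185) for the divisors d until we hit 1:
11^1 ≡ 11 (mod 185)
11^2 ≡ 121 (mod 185)
11^3 ≡ 36 (mod 185)
11^4 ≡ 26 (mod 185)
11^6 ≡ 1 (mod 185) ✓
Hence ord(11) = 6.

6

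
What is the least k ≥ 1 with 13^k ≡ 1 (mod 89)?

88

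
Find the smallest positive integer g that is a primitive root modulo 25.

φ(25) = φ(5^2) = 5·(5−1) = 20 = 2^2 · 5.
g is a primitive root iff g^(20/q) ≢ 1 (mod 25) for each prime q ∈ {2, 5}.
g = 2: 2^10 ≡ 24; 2^4 ≡ 16 — none is 1, so 2 is a primitive root.
Hence the least primitive root of 25 is 2.

2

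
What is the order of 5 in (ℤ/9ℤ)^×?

6

Since 5 ∈ (Z/9Z)^×, its order divides φ(9) = φ(3^2) = 3·(3−1) = 6 = 2 · 3.
Divisors of 6: 1, 2, 3, 6.
Test each divisor d:
5^1 ≡ 5 (mod 9)
5^2 ≡ 7 (mod 9)
5^3 ≡ 8 (mod 9)
5^6 ≡ 1 (mod 9) ✓
The smallest such exponent is 6, so the order of 5 is 6.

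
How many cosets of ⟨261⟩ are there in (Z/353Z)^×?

By Lagrange's theorem, ord_353(261) divides φ(353) = 353 − 1 = 352 = 2^5 · 11.
Divisors of 352: 1, 2, 4, 8, 11, 16, 22, 32, 44, 88, 176, 352.
Compute 261^d (mod 353) for the divisors d until we hit 1:
261^1 ≡ 261 (mod 353)
261^2 ≡ 345 (mod 353)
261^4 ≡ 64 (mod 353)
261^8 ≡ 213 (mod 353)
261^11 ≡ 36 (mod 353)
261^16 ≡ 185 (mod 353)
261^22 ≡ 237 (mod 353)
261^32 ≡ 337 (mod 353)
261^44 ≡ 42 (mod 353)
261^88 ≡ 352 (mod 353)
261^176 ≡ 1 (mod 353) ✓
Thus |⟨261⟩| = ord(261) = 176.
[(Z/353Z)^× : ⟨261⟩] = 352/176 = 2.

2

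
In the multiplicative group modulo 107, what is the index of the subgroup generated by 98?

1

Since 98 ∈ (Z/107Z)^×, its order divides φ(107) = 107 − 1 = 106 = 2 · 53.
Divisors of 106: 1, 2, 53, 106.
Test each divisor d:
98^1 ≡ 98 (mod 107)
98^2 ≡ 81 (mod 107)
98^53 ≡ 106 (mod 107)
98^106 ≡ 1 (mod 107) ✓
Thus |⟨98⟩| = ord(98) = 106.
The index is φ(107) / ord(98) = 106 / 106 = 1.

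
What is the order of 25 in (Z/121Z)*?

By Lagrange's theorem, ord_121(25) divides φ(121) = φ(11^2) = 11·(11−1) = 110 = 2 · 5 · 11.
Divisors of 110: 1, 2, 5, 10, 11, 22, 55, 110.
Evaluate successive powers at the divisors of 110:
25^1 ≡ 25
25^2 ≡ 20
25^5 ≡ 78
25^10 ≡ 34
25^11 ≡ 3
25^22 ≡ 9
25^55 ≡ 1
Hence ord(25) = 55.

55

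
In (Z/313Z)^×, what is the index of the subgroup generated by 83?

The order of 83 must divide φ(313) = 313 − 1 = 312 = 2^3 · 3 · 13.
Divisors of 312: 1, 2, 3, 4, 6, 8, 12, 13, 24, 26, 39, 52, 78, 104, 156, 312.
Compute 83^d (mod 313) for the divisors d until we hit 1:
83^1 ≡ 83 (mod 313)
83^2 ≡ 3 (mod 313)
83^3 ≡ 249 (mod 313)
83^4 ≡ 9 (mod 313)
83^6 ≡ 27 (mod 313)
83^8 ≡ 81 (mod 313)
83^12 ≡ 103 (mod 313)
83^13 ≡ 98 (mod 313)
83^24 ≡ 280 (mod 313)
83^26 ≡ 214 (mod 313)
83^39 ≡ 1 (mod 313) ✓
The order of 83 is 39, so the subgroup it generates has 39 elements.
[(Z/313Z)^× : ⟨83⟩] = 312/39 = 8.

8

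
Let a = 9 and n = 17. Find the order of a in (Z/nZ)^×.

8

The order of 9 must divide φ(17) = 17 − 1 = 16 = 2^4.
Divisors of 16: 1, 2, 4, 8, 16.
Evaluate successive powers at the divisors of 16:
9^1 ≡ 9
9^2 ≡ 13
9^4 ≡ 16
9^8 ≡ 1
The smallest such exponent is 8, so the order of 9 is 8.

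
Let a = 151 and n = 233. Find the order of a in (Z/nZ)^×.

By Lagrange's theorem, ord_233(151) divides φ(233) = 233 − 1 = 232 = 2^3 · 29.
Divisors of 232: 1, 2, 4, 8, 29, 58, 116, 232.
Evaluate successive powers at the divisors of 232:
151^1 ≡ 151
151^2 ≡ 200
151^4 ≡ 157
151^8 ≡ 184
151^29 ≡ 221
151^58 ≡ 144
151^116 ≡ 232
151^232 ≡ 1
Therefore the multiplicative order of 151 modulo 233 is 232.

232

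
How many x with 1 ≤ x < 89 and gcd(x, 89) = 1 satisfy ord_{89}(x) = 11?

φ(89) = 89 − 1 = 88 = 2^3 · 11.
In a cyclic group of order 88, there are φ(d) elements of order d for each divisor d of 88, and zero for non-divisors.
11 | 88, and φ(11) = 11 − 1 = 10.

10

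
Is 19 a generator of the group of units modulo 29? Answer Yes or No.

Yes

φ(29) = 29 − 1 = 28 = 2^2 · 7.
An element g generates (Z/29Z)^× iff g^(28/q) ≢ 1 (mod 29) for each prime q ∈ {2, 7}.
19^14 ≡ 28 (mod 29)  [q = 2: ≢ 1 ✓]
19^4 ≡ 24 (mod 29)  [q = 7: ≢ 1 ✓]
None equal 1, so ord_29(19) = 28: 19 is a primitive root.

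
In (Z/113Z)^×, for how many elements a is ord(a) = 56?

24

φ(113) = 113 − 1 = 112 = 2^4 · 7.
(Z/113Z)^× is cyclic (|G| = 112); a cyclic group of order m has exactly φ(d) elements of each order d | m, and none otherwise.
56 = 2^3 · 7 divides 112, and φ(56) = 24.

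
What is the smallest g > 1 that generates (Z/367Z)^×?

6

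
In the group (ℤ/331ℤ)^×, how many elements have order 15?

φ(331) = 331 − 1 = 330 = 2 · 3 · 5 · 11.
In a cyclic group of order 330, there are φ(d) elements of order d for each divisor d of 330, and zero for non-divisors.
15 = 3 · 5 divides 330, and φ(15) = 8.

8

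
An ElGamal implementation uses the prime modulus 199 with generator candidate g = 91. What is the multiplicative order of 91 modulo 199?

ord(91) | φ(199) = 199 − 1 = 198 = 2 · 3^2 · 11.
Divisors of 198: 1, 2, 3, 6, 9, 11, 18, 22, 33, 66, 99, 198.
Test each divisor d:
91^1 ≡ 91 (mod 199)
91^2 ≡ 122 (mod 199)
91^3 ≡ 157 (mod 199)
91^6 ≡ 172 (mod 199)
91^9 ≡ 139 (mod 199)
91^11 ≡ 43 (mod 199)
91^18 ≡ 18 (mod 199)
91^22 ≡ 58 (mod 199)
91^33 ≡ 106 (mod 199)
91^66 ≡ 92 (mod 199)
91^99 ≡ 1 (mod 199) ✓
The smallest such exponent is 99, so the order of 91 is 99.

99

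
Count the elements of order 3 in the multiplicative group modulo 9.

2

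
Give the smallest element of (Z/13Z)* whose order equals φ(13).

2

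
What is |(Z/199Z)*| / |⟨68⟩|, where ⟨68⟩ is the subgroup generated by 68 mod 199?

1

ord(68) | φ(199) = 199 − 1 = 198 = 2 · 3^2 · 11.
Divisors of 198: 1, 2, 3, 6, 9, 11, 18, 22, 33, 66, 99, 198.
Test each divisor d:
68^1 ≡ 68 (mod 199)
68^2 ≡ 47 (mod 199)
68^3 ≡ 12 (mod 199)
68^6 ≡ 144 (mod 199)
68^9 ≡ 136 (mod 199)
68^11 ≡ 24 (mod 199)
68^18 ≡ 188 (mod 199)
68^22 ≡ 178 (mod 199)
68^33 ≡ 93 (mod 199)
68^66 ≡ 92 (mod 199)
68^99 ≡ 198 (mod 199)
68^198 ≡ 1 (mod 199) ✓
Thus |⟨68⟩| = ord(68) = 198.
The index is φ(199) / ord(68) = 198 / 198 = 1.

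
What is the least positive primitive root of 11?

2

φ(11) = 11 − 1 = 10 = 2 · 5.
g is a primitive root iff g^(10/q) ≢ 1 (mod 11) for each prime q ∈ {2, 5}.
g = 2: 2^5 ≡ 10; 2^2 ≡ 4 — none is 1, so 2 is a primitive root.
Hence the least primitive root of 11 is 2.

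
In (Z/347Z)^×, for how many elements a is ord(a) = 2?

1

φ(347) = 347 − 1 = 346 = 2 · 173.
In a cyclic group of order 346, there are φ(d) elements of order d for each divisor d of 346, and zero for non-divisors.
2 | 346, and φ(2) = 2 − 1 = 1.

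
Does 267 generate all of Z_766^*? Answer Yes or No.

φ(766) = φ(2)·φ(383) = 1·382 = 382 = 2 · 191.
An element g generates (Z/766Z)^× iff g^(382/q) ≢ 1 (mod 766) for each prime q ∈ {2, 191}.
267^191 ≡ 765 (mod 766)  [q = 2: ≢ 1 ✓]
267^2 ≡ 51 (mod 766)  [q = 191: ≢ 1 ✓]
All checks pass, so 267 has order 382 and is a primitive root modulo 766.

Yes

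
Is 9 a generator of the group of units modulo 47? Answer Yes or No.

No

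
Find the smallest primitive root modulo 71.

7

φ(71) = 71 − 1 = 70 = 2 · 5 · 7.
Test candidates g = 2, 3, … against the prime factors q ∈ {2, 5, 7} of φ(71): g is a generator iff g^(70/q) ≢ 1 for every such q.
g = 2: 2^35 ≡ 1 — hits 1, so not a primitive root.
g = 3: 3^35 ≡ 1 — hits 1, so not a primitive root.
g = 4: 4^35 ≡ 1 — hits 1, so not a primitive root.
g = 5: 5^35 ≡ 1 — hits 1, so not a primitive root.
g = 6: 6^35 ≡ 1 — hits 1, so not a primitive root.
g = 7: 7^35 ≡ 70; 7^14 ≡ 54; 7^10 ≡ 45 — none is 1, so 7 is a primitive root.
Hence the least primitive root of 71 is 7.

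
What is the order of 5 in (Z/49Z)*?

ord(5) | φ(49) = φ(7^2) = 7·(7−1) = 42 = 2 · 3 · 7.
Divisors of 42: 1, 2, 3, 6, 7, 14, 21, 42.
Evaluate successive powers at the divisors of 42:
5^1 ≡ 5
5^2 ≡ 25
5^3 ≡ 27
5^6 ≡ 43
5^7 ≡ 19
5^14 ≡ 18
5^21 ≡ 48
5^42 ≡ 1
Therefore the multiplicative order of 5 modulo 49 is 42.

42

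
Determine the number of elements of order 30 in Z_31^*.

φ(31) = 31 − 1 = 30 = 2 · 3 · 5.
In a cyclic group of order 30, there are φ(d) elements of order d for each divisor d of 30, and zero for non-divisors.
30 = 2 · 3 · 5 divides 30, and φ(30) = 8.

8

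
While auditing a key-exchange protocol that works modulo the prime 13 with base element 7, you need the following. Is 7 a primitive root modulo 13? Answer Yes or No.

Yes

φ(13) = 13 − 1 = 12 = 2^2 · 3.
7 is a primitive root mod 13 iff 7^(φ(13)/q) ≢ 1 for every prime q | φ(13), i.e. q ∈ {2, 3}.
7^6 ≡ 12 (mod 13)  [q = 2: ≢ 1 ✓]
7^4 ≡ 9 (mod 13)  [q = 3: ≢ 1 ✓]
All checks pass, so 7 has order 12 and is a primitive root modulo 13.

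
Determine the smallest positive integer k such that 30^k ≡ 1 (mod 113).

ord(30) | φ(113) = 113 − 1 = 112 = 2^4 · 7.
Divisors of 112: 1, 2, 4, 7, 8, 14, 16, 28, 56, 112.
Test each divisor d:
30^1 ≡ 30 (mod 113)
30^2 ≡ 109 (mod 113)
30^4 ≡ 16 (mod 113)
30^7 ≡ 1 (mod 113) ✓
The smallest such exponent is 7, so the order of 30 is 7.

7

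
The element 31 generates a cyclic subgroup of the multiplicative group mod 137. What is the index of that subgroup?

The order of 31 must divide φ(137) = 137 − 1 = 136 = 2^3 · 17.
Divisors of 136: 1, 2, 4, 8, 17, 34, 68, 136.
Check 31^d mod 137 for each divisor in increasing order:
31^1 ≡ 31 (mod 137)
31^2 ≡ 2 (mod 137)
31^4 ≡ 4 (mod 137)
31^8 ≡ 16 (mod 137)
31^17 ≡ 127 (mod 137)
31^34 ≡ 100 (mod 137)
31^68 ≡ 136 (mod 137)
31^136 ≡ 1 (mod 137) ✓
So ord_137(31) = 136, hence |⟨31⟩| = 136.
Index = |(Z/137Z)^×| / |⟨31⟩| = 136 / 136 = 1.

1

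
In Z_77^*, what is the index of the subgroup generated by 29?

The order of 29 must divide φ(77) = φ(7·11) = (7−1)·(11−1) = 6·10 = 60 = 2^2 · 3 · 5.
Divisors of 60: 1, 2, 3, 4, 5, 6, 10, 12, 15, 20, 30, 60.
Check 29^d mod 77 for each divisor in increasing order:
29^1 ≡ 29
29^2 ≡ 71
29^3 ≡ 57
29^4 ≡ 36
29^5 ≡ 43
29^6 ≡ 15
29^10 ≡ 1
Thus |⟨29⟩| = ord(29) = 10.
[(Z/77Z)^× : ⟨29⟩] = 60/10 = 6.

6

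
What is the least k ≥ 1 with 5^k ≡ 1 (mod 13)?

4

ord(5) | φ(13) = 13 − 1 = 12 = 2^2 · 3.
Divisors of 12: 1, 2, 3, 4, 6, 12.
Evaluate successive powers at the divisors of 12:
5^1 ≡ 5 (mod 13)
5^2 ≡ 12 (mod 13)
5^3 ≡ 8 (mod 13)
5^4 ≡ 1 (mod 13) ✓
So ord_13(5) = 4.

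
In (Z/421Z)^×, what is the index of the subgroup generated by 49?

The order of 49 must divide φ(421) = 421 − 1 = 420 = 2^2 · 3 · 5 · 7.
Divisors of 420: 1, 2, 3, 4, 5, 6, 7, 10, 12, 14, 15, 20, 21, 28, 30, 35, 42, 60, 70, 84, 105, 140, 210, 420.
Check 49^d mod 421 for each divisor in increasing order:
49^1 ≡ 49 (mod 421)
49^2 ≡ 296 (mod 421)
49^3 ≡ 190 (mod 421)
49^4 ≡ 48 (mod 421)
49^5 ≡ 247 (mod 421)
49^6 ≡ 315 (mod 421)
49^7 ≡ 279 (mod 421)
49^10 ≡ 385 (mod 421)
49^12 ≡ 290 (mod 421)
49^14 ≡ 377 (mod 421)
49^15 ≡ 370 (mod 421)
49^20 ≡ 33 (mod 421)
49^21 ≡ 354 (mod 421)
49^28 ≡ 252 (mod 421)
49^30 ≡ 75 (mod 421)
49^35 ≡ 1 (mod 421) ✓
So ord_421(49) = 35, hence |⟨49⟩| = 35.
The index is φ(421) / ord(49) = 420 / 35 = 12.

12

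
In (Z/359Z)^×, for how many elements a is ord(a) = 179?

φ(359) = 359 − 1 = 358 = 2 · 179.
Since (Z/359Z)^× is cyclic of order 358, the number of elements of order d is φ(d) when d | 358 and 0 otherwise.
179 | 358, and φ(179) = 179 − 1 = 178.

178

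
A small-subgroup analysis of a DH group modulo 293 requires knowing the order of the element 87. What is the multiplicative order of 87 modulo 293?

ord(87) | φ(293) = 293 − 1 = 292 = 2^2 · 73.
Divisors of 292: 1, 2, 4, 73, 146, 292.
Test each divisor d:
87^1 ≡ 87
87^2 ≡ 244
87^4 ≡ 57
87^73 ≡ 292
87^146 ≡ 1
Hence ord(87) = 146.

146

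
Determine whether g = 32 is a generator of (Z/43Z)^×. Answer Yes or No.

φ(43) = 43 − 1 = 42 = 2 · 3 · 7.
Test 32^(42/q) mod 43 for each prime factor q of 42:
32^21 ≡ 42 (mod 43)  [q = 2: ≢ 1 ✓]
32^14 ≡ 1 (mod 43)  [q = 3: ≡ 1 ✗]
32^6 ≡ 4 (mod 43)  [q = 7: ≢ 1 ✓]
Since 32^14 ≡ 1, the order of 32 divides 14 < 42, so 32 is not a primitive root.

No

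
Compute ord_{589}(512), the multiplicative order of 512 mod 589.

10

The order of 512 must divide φ(589) = φ(19·31) = (19−1)·(31−1) = 18·30 = 540 = 2^2 · 3^3 · 5.
Divisors of 540: 1, 2, 3, 4, 5, 6, 9, 10, 12, 15, 18, 20, 27, 30, 36, 45, 54, 60, 90, 108, 135, 180, 270, 540.
Check 512^d mod 589 for each divisor in increasing order:
512^1 ≡ 512 (mod 589)
512^2 ≡ 39 (mod 589)
512^3 ≡ 531 (mod 589)
512^4 ≡ 343 (mod 589)
512^5 ≡ 94 (mod 589)
512^6 ≡ 419 (mod 589)
512^9 ≡ 436 (mod 589)
512^10 ≡ 1 (mod 589) ✓
Hence ord(512) = 10.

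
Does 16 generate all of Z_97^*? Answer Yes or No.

φ(97) = 97 − 1 = 96 = 2^5 · 3.
It suffices to check that the order of 16 is not a proper divisor of 96: compute 16^(96/q) for q ∈ {2, 3}.
16^48 ≡ 1 (mod 97)  [q = 2: ≡ 1 ✗]
16^32 ≡ 35 (mod 97)  [q = 3: ≢ 1 ✓]
Since 16^48 ≡ 1, the order of 16 divides 48 < 96, so 16 is not a primitive root.

No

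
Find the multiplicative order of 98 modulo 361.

342

Since 98 ∈ (Z/361Z)^×, its order divides φ(361) = φ(19^2) = 19·(19−1) = 342 = 2 · 3^2 · 19.
Divisors of 342: 1, 2, 3, 6, 9, 18, 19, 38, 57, 114, 171, 342.
Compute 98^d (mod 361) for the divisors d until we hit 1:
98^1 ≡ 98 (mod 361)
98^2 ≡ 218 (mod 361)
98^3 ≡ 65 (mod 361)
98^6 ≡ 254 (mod 361)
98^9 ≡ 265 (mod 361)
98^18 ≡ 191 (mod 361)
98^19 ≡ 307 (mod 361)
98^38 ≡ 28 (mod 361)
98^57 ≡ 293 (mod 361)
98^114 ≡ 292 (mod 361)
98^171 ≡ 360 (mod 361)
98^342 ≡ 1 (mod 361) ✓
The smallest such exponent is 342, so the order of 98 is 342.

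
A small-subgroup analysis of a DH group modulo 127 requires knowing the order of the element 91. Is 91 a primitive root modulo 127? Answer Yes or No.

Yes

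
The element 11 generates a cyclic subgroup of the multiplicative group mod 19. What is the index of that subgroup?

ord(11) | φ(19) = 19 − 1 = 18 = 2 · 3^2.
Divisors of 18: 1, 2, 3, 6, 9, 18.
Test each divisor d:
11^1 ≡ 11 (mod 19)
11^2 ≡ 7 (mod 19)
11^3 ≡ 1 (mod 19) ✓
The order of 11 is 3, so the subgroup it generates has 3 elements.
[(Z/19Z)^× : ⟨11⟩] = 18/3 = 6.

6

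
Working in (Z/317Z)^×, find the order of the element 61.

158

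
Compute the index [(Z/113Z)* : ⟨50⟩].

Since 50 ∈ (Z/113Z)^×, its order divides φ(113) = 113 − 1 = 112 = 2^4 · 7.
Divisors of 112: 1, 2, 4, 7, 8, 14, 16, 28, 56, 112.
Compute 50^d (mod 113) for the divisors d until we hit 1:
50^1 ≡ 50 (mod 113)
50^2 ≡ 14 (mod 113)
50^4 ≡ 83 (mod 113)
50^7 ≡ 18 (mod 113)
50^8 ≡ 109 (mod 113)
50^14 ≡ 98 (mod 113)
50^16 ≡ 16 (mod 113)
50^28 ≡ 112 (mod 113)
50^56 ≡ 1 (mod 113) ✓
Thus |⟨50⟩| = ord(50) = 56.
[(Z/113Z)^× : ⟨50⟩] = 112/56 = 2.

2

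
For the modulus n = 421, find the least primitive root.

φ(421) = 421 − 1 = 420 = 2^2 · 3 · 5 · 7.
g is a primitive root iff g^(420/q) ≢ 1 (mod 421) for each prime q ∈ {2, 3, 5, 7}.
g = 2: 2^210 ≡ 420; 2^140 ≡ 400; 2^84 ≡ 279; 2^60 ≡ 370 — none is 1, so 2 is a primitive root.
Hence the least primitive root of 421 is 2.

2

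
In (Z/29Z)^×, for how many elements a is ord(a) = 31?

0

φ(29) = 29 − 1 = 28 = 2^2 · 7.
In a cyclic group of order 28, there are φ(d) elements of order d for each divisor d of 28, and zero for non-divisors.
Since 31 ∤ 28, the count is 0.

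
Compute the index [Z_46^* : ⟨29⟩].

Since 29 ∈ (Z/46Z)^×, its order divides φ(46) = φ(2)·φ(23) = 1·22 = 22 = 2 · 11.
Divisors of 22: 1, 2, 11, 22.
Evaluate successive powers at the divisors of 22:
29^1 ≡ 29 (mod 46)
29^2 ≡ 13 (mod 46)
29^11 ≡ 1 (mod 46) ✓
The order of 29 is 11, so the subgroup it generates has 11 elements.
[(Z/46Z)^× : ⟨29⟩] = 22/11 = 2.

2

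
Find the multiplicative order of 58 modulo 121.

55

ord(58) | φ(121) = φ(11^2) = 11·(11−1) = 110 = 2 · 5 · 11.
Divisors of 110: 1, 2, 5, 10, 11, 22, 55, 110.
Check 58^d mod 121 for each divisor in increasing order:
58^1 ≡ 58
58^2 ≡ 97
58^5 ≡ 12
58^10 ≡ 23
58^11 ≡ 3
58^22 ≡ 9
58^55 ≡ 1
Therefore the multiplicative order of 58 modulo 121 is 55.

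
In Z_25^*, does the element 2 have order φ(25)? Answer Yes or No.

Yes

φ(25) = φ(5^2) = 5·(5−1) = 20 = 2^2 · 5.
An element g generates (Z/25Z)^× iff g^(20/q) ≢ 1 (mod 25) for each prime q ∈ {2, 5}.
2^10 ≡ 24 (mod 25)  [q = 2: ≢ 1 ✓]
2^4 ≡ 16 (mod 25)  [q = 5: ≢ 1 ✓]
None equal 1, so ord_25(2) = 20: 2 is a primitive root.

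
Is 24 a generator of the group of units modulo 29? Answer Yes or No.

φ(29) = 29 − 1 = 28 = 2^2 · 7.
24 is a primitive root mod 29 iff 24^(φ(29)/q) ≢ 1 for every prime q | φ(29), i.e. q ∈ {2, 7}.
24^14 ≡ 1 (mod 29)  [q = 2: ≡ 1 ✗]
24^4 ≡ 16 (mod 29)  [q = 7: ≢ 1 ✓]
The check at q = 2 fails, so 24 generates a proper subgroup.

No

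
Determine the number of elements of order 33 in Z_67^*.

20

φ(67) = 67 − 1 = 66 = 2 · 3 · 11.
(Z/67Z)^× is cyclic (|G| = 66); a cyclic group of order m has exactly φ(d) elements of each order d | m, and none otherwise.
33 = 3 · 11 divides 66, and φ(33) = 20.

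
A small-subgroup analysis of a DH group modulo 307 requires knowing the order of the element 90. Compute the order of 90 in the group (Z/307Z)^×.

153

The order of 90 must divide φ(307) = 307 − 1 = 306 = 2 · 3^2 · 17.
Divisors of 306: 1, 2, 3, 6, 9, 17, 18, 34, 51, 102, 153, 306.
Check 90^d mod 307 for each divisor in increasing order:
90^1 ≡ 90 (mod 307)
90^2 ≡ 118 (mod 307)
90^3 ≡ 182 (mod 307)
90^6 ≡ 275 (mod 307)
90^9 ≡ 9 (mod 307)
90^17 ≡ 93 (mod 307)
90^18 ≡ 81 (mod 307)
90^34 ≡ 53 (mod 307)
90^51 ≡ 17 (mod 307)
90^102 ≡ 289 (mod 307)
90^153 ≡ 1 (mod 307) ✓
So ord_307(90) = 153.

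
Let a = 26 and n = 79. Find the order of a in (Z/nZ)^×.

The order of 26 must divide φ(79) = 79 − 1 = 78 = 2 · 3 · 13.
Divisors of 78: 1, 2, 3, 6, 13, 26, 39, 78.
Compute 26^d (mod 79) for the divisors d until we hit 1:
26^1 ≡ 26 (mod 79)
26^2 ≡ 44 (mod 79)
26^3 ≡ 38 (mod 79)
26^6 ≡ 22 (mod 79)
26^13 ≡ 23 (mod 79)
26^26 ≡ 55 (mod 79)
26^39 ≡ 1 (mod 79) ✓
Hence ord(26) = 39.

39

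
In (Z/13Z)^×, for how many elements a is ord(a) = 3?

2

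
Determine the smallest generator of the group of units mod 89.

φ(89) = 89 − 1 = 88 = 2^3 · 11.
Test candidates g = 2, 3, … against the prime factors q ∈ {2, 11} of φ(89): g is a generator iff g^(88/q) ≢ 1 for every such q.
g = 2: 2^44 ≡ 1 — hits 1, so not a primitive root.
g = 3: 3^44 ≡ 88; 3^8 ≡ 64 — none is 1, so 3 is a primitive root.
Hence the least primitive root of 89 is 3.

3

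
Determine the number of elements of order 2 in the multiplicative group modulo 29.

1

φ(29) = 29 − 1 = 28 = 2^2 · 7.
In a cyclic group of order 28, there are φ(d) elements of order d for each divisor d of 28, and zero for non-divisors.
2 | 28, and φ(2) = 2 − 1 = 1.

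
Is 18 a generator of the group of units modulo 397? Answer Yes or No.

Yes

φ(397) = 397 − 1 = 396 = 2^2 · 3^2 · 11.
18 is a primitive root mod 397 iff 18^(φ(397)/q) ≢ 1 for every prime q | φ(397), i.e. q ∈ {2, 3, 11}.
18^198 ≡ 396 (mod 397)  [q = 2: ≢ 1 ✓]
18^132 ≡ 362 (mod 397)  [q = 3: ≢ 1 ✓]
18^36 ≡ 333 (mod 397)  [q = 11: ≢ 1 ✓]
All checks pass, so 18 has order 396 and is a primitive root modulo 397.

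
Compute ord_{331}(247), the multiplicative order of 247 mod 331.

110

The order of 247 must divide φ(331) = 331 − 1 = 330 = 2 · 3 · 5 · 11.
Divisors of 330: 1, 2, 3, 5, 6, 10, 11, 15, 22, 30, 33, 55, 66, 110, 165, 330.
Compute 247^d (mod 331) for the divisors d until we hit 1:
247^1 ≡ 247 (mod 331)
247^2 ≡ 105 (mod 331)
247^3 ≡ 117 (mod 331)
247^5 ≡ 38 (mod 331)
247^6 ≡ 118 (mod 331)
247^10 ≡ 120 (mod 331)
247^11 ≡ 181 (mod 331)
247^15 ≡ 257 (mod 331)
247^22 ≡ 323 (mod 331)
247^30 ≡ 180 (mod 331)
247^33 ≡ 207 (mod 331)
247^55 ≡ 330 (mod 331)
247^66 ≡ 150 (mod 331)
247^110 ≡ 1 (mod 331) ✓
So ord_331(247) = 110.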